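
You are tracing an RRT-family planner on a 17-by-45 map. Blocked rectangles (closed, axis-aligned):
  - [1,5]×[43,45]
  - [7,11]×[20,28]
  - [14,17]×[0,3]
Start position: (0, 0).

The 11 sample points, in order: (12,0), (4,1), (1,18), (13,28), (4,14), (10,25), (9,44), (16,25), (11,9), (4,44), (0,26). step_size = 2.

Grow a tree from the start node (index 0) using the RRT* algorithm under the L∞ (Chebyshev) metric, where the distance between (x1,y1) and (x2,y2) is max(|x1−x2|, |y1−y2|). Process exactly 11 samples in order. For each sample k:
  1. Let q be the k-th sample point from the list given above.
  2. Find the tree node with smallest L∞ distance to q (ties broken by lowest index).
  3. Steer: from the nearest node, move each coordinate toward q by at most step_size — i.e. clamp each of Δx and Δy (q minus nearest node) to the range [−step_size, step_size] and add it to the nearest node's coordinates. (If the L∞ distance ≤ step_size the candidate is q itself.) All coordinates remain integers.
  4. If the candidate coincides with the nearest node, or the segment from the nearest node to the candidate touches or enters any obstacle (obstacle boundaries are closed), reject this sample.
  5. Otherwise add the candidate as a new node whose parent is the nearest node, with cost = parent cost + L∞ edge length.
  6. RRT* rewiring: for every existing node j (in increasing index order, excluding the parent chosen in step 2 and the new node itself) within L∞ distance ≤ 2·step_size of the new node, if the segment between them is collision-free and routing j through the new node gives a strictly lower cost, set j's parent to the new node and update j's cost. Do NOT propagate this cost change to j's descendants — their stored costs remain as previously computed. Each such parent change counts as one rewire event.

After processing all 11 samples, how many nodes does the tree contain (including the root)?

1. q=(12,0) nearest=0 d=12 new=(2,0) → add node 1 parent=0 cost=2
2. q=(4,1) nearest=1 d=2 new=(4,1) → add node 2 parent=1 cost=4
3. q=(1,18) nearest=2 d=17 new=(2,3) → add node 3 parent=2 cost=6
4. q=(13,28) nearest=3 d=25 new=(4,5) → add node 4 parent=3 cost=8
5. q=(4,14) nearest=4 d=9 new=(4,7) → add node 5 parent=4 cost=10
6. q=(10,25) nearest=5 d=18 new=(6,9) → add node 6 parent=5 cost=12
7. q=(9,44) nearest=6 d=35 new=(8,11) → add node 7 parent=6 cost=14
8. q=(16,25) nearest=7 d=14 new=(10,13) → add node 8 parent=7 cost=16
9. q=(11,9) nearest=7 d=3 new=(10,9) → add node 9 parent=7 cost=16
10. q=(4,44) nearest=8 d=31 new=(8,15) → add node 10 parent=8 cost=18
11. q=(0,26) nearest=10 d=11 new=(6,17) → add node 11 parent=10 cost=20

Node count: 12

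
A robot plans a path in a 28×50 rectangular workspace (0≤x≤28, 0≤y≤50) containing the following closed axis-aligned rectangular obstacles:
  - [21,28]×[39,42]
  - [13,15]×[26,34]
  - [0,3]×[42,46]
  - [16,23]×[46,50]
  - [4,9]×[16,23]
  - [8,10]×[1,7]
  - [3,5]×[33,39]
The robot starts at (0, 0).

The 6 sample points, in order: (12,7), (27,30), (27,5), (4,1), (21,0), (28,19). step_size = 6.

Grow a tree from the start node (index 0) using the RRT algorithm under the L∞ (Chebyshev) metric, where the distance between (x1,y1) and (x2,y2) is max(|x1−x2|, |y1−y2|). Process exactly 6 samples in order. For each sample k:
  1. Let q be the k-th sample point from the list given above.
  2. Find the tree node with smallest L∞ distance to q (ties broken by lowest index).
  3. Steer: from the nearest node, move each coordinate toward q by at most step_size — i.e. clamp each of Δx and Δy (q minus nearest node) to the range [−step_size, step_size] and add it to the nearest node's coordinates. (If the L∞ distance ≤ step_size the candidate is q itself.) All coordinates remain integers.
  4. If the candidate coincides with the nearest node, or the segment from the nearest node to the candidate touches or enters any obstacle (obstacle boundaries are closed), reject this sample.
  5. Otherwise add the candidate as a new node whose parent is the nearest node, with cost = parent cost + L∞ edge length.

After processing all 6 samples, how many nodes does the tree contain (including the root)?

1. q=(12,7) nearest=0 d=12 new=(6,6) → add node 1 parent=0 cost=6
2. q=(27,30) nearest=1 d=24 new=(12,12) → add node 2 parent=1 cost=12
3. q=(27,5) nearest=2 d=15 new=(18,6) → add node 3 parent=2 cost=18
4. q=(4,1) nearest=0 d=4 new=(4,1) → add node 4 parent=0 cost=4
5. q=(21,0) nearest=3 d=6 new=(21,0) → add node 5 parent=3 cost=24
6. q=(28,19) nearest=3 d=13 new=(24,12) → add node 6 parent=3 cost=24

Node count: 7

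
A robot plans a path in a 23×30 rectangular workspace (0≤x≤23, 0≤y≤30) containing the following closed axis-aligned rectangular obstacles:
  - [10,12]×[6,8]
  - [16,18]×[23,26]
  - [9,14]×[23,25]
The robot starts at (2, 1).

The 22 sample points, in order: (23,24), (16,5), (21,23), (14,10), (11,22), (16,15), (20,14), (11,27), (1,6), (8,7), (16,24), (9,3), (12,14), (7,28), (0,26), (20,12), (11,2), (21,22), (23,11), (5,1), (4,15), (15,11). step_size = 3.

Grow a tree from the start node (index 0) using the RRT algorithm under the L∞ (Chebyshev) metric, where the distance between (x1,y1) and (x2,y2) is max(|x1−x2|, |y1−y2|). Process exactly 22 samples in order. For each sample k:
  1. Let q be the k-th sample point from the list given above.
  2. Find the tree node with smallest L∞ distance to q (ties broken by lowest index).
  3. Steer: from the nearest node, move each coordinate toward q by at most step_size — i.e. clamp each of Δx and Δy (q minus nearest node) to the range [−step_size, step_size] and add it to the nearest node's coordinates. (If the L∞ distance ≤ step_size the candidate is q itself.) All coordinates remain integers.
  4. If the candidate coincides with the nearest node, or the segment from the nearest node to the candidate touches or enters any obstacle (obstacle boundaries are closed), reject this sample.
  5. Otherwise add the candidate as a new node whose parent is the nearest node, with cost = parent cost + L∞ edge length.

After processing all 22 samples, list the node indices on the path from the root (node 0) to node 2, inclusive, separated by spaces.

1. q=(23,24) nearest=0 d=23 new=(5,4) → add node 1 parent=0 cost=3
2. q=(16,5) nearest=1 d=11 new=(8,5) → add node 2 parent=1 cost=6
3. q=(21,23) nearest=2 d=18 new=(11,8) → blocked by [10,12]×[6,8], reject
4. q=(14,10) nearest=2 d=6 new=(11,8) → blocked by [10,12]×[6,8], reject
5. q=(11,22) nearest=2 d=17 new=(11,8) → blocked by [10,12]×[6,8], reject
6. q=(16,15) nearest=2 d=10 new=(11,8) → blocked by [10,12]×[6,8], reject
7. q=(20,14) nearest=2 d=12 new=(11,8) → blocked by [10,12]×[6,8], reject
8. q=(11,27) nearest=2 d=22 new=(11,8) → blocked by [10,12]×[6,8], reject
9. q=(1,6) nearest=1 d=4 new=(2,6) → add node 3 parent=1 cost=6
10. q=(8,7) nearest=2 d=2 new=(8,7) → add node 4 parent=2 cost=8
11. q=(16,24) nearest=4 d=17 new=(11,10) → add node 5 parent=4 cost=11
12. q=(9,3) nearest=2 d=2 new=(9,3) → add node 6 parent=2 cost=8
13. q=(12,14) nearest=5 d=4 new=(12,13) → add node 7 parent=5 cost=14
14. q=(7,28) nearest=7 d=15 new=(9,16) → add node 8 parent=7 cost=17
15. q=(0,26) nearest=8 d=10 new=(6,19) → add node 9 parent=8 cost=20
16. q=(20,12) nearest=7 d=8 new=(15,12) → add node 10 parent=7 cost=17
17. q=(11,2) nearest=6 d=2 new=(11,2) → add node 11 parent=6 cost=10
18. q=(21,22) nearest=7 d=9 new=(15,16) → add node 12 parent=7 cost=17
19. q=(23,11) nearest=10 d=8 new=(18,11) → add node 13 parent=10 cost=20
20. q=(5,1) nearest=0 d=3 new=(5,1) → add node 14 parent=0 cost=3
21. q=(4,15) nearest=9 d=4 new=(4,16) → add node 15 parent=9 cost=23
22. q=(15,11) nearest=10 d=1 new=(15,11) → add node 16 parent=10 cost=18

Path: 0 1 2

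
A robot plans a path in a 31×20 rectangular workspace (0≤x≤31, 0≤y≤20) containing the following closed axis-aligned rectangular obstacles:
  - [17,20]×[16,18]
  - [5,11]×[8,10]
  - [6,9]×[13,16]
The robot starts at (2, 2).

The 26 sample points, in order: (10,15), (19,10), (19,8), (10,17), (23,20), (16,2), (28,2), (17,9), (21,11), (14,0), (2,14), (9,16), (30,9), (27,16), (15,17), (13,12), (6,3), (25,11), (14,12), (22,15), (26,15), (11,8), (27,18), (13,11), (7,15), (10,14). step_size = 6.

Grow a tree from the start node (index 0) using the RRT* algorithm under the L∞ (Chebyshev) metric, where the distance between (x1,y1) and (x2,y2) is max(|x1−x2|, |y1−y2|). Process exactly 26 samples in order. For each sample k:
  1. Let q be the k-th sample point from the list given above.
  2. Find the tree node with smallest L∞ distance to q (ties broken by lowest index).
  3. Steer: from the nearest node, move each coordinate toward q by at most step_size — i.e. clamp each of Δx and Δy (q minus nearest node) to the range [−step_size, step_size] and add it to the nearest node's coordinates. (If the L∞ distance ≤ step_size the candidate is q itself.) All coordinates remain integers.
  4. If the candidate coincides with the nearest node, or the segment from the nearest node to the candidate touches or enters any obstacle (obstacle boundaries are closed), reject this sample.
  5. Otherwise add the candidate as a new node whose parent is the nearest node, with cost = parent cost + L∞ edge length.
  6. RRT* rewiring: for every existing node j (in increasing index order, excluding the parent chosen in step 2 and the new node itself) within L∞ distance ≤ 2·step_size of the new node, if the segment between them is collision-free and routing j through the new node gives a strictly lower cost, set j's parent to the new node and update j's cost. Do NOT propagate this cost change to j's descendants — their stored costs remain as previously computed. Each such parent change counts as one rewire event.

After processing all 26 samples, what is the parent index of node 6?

Parent of node 6: 0

1. q=(10,15) nearest=0 d=13 new=(8,8) → blocked by [5,11]×[8,10], reject
2. q=(19,10) nearest=0 d=17 new=(8,8) → blocked by [5,11]×[8,10], reject
3. q=(19,8) nearest=0 d=17 new=(8,8) → blocked by [5,11]×[8,10], reject
4. q=(10,17) nearest=0 d=15 new=(8,8) → blocked by [5,11]×[8,10], reject
5. q=(23,20) nearest=0 d=21 new=(8,8) → blocked by [5,11]×[8,10], reject
6. q=(16,2) nearest=0 d=14 new=(8,2) → add node 1 parent=0 cost=6
7. q=(28,2) nearest=1 d=20 new=(14,2) → add node 2 parent=1 cost=12
8. q=(17,9) nearest=2 d=7 new=(17,8) → add node 3 parent=2 cost=18
9. q=(21,11) nearest=3 d=4 new=(21,11) → add node 4 parent=3 cost=22
10. q=(14,0) nearest=2 d=2 new=(14,0) → add node 5 parent=2 cost=14
11. q=(2,14) nearest=0 d=12 new=(2,8) → add node 6 parent=0 cost=6
12. q=(9,16) nearest=3 d=8 new=(11,14) → add node 7 parent=3 cost=24
13. q=(30,9) nearest=4 d=9 new=(27,9) → add node 8 parent=4 cost=28
14. q=(27,16) nearest=4 d=6 new=(27,16) → add node 9 parent=4 cost=28
15. q=(15,17) nearest=7 d=4 new=(15,17) → add node 10 parent=7 cost=28
16. q=(13,12) nearest=7 d=2 new=(13,12) → add node 11 parent=7 cost=26
17. q=(6,3) nearest=1 d=2 new=(6,3) → add node 12 parent=1 cost=8
18. q=(25,11) nearest=8 d=2 new=(25,11) → add node 13 parent=8 cost=30
19. q=(14,12) nearest=11 d=1 new=(14,12) → add node 14 parent=11 cost=27
20. q=(22,15) nearest=4 d=4 new=(22,15) → add node 15 parent=4 cost=26
21. q=(26,15) nearest=9 d=1 new=(26,15) → add node 16 parent=9 cost=29
22. q=(11,8) nearest=11 d=4 new=(11,8) → blocked by [5,11]×[8,10], reject
23. q=(27,18) nearest=9 d=2 new=(27,18) → add node 17 parent=9 cost=30
24. q=(13,11) nearest=11 d=1 new=(13,11) → add node 18 parent=11 cost=27
25. q=(7,15) nearest=7 d=4 new=(7,15) → blocked by [6,9]×[13,16], reject
26. q=(10,14) nearest=7 d=1 new=(10,14) → add node 19 parent=7 cost=25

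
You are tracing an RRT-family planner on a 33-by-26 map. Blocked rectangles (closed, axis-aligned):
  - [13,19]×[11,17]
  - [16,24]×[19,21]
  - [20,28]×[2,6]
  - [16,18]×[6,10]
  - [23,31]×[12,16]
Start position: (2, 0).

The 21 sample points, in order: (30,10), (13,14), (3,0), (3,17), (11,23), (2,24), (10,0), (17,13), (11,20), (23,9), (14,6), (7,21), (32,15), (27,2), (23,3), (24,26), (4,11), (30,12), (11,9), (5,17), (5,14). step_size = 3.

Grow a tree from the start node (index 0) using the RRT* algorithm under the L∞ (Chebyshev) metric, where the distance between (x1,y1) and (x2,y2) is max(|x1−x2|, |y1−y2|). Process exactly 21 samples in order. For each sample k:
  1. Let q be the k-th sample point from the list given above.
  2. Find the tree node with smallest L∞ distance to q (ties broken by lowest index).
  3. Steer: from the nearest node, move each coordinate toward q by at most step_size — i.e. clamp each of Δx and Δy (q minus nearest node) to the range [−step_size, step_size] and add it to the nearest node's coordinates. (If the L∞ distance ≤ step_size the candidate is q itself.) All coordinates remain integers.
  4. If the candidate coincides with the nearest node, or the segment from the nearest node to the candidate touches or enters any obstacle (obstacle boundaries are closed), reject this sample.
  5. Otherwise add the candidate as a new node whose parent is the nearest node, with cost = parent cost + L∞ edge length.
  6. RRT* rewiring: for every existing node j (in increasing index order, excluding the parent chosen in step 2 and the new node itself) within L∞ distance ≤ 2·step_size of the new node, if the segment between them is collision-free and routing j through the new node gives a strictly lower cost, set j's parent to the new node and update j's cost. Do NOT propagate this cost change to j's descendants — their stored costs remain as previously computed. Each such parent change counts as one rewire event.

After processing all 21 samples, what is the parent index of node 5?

Parent of node 5: 4

1. q=(30,10) nearest=0 d=28 new=(5,3) → add node 1 parent=0 cost=3
2. q=(13,14) nearest=1 d=11 new=(8,6) → add node 2 parent=1 cost=6
3. q=(3,0) nearest=0 d=1 new=(3,0) → add node 3 parent=0 cost=1
4. q=(3,17) nearest=2 d=11 new=(5,9) → add node 4 parent=2 cost=9
5. q=(11,23) nearest=4 d=14 new=(8,12) → add node 5 parent=4 cost=12
6. q=(2,24) nearest=5 d=12 new=(5,15) → add node 6 parent=5 cost=15
7. q=(10,0) nearest=1 d=5 new=(8,0) → add node 7 parent=1 cost=6
8. q=(17,13) nearest=2 d=9 new=(11,9) → add node 8 parent=2 cost=9
9. q=(11,20) nearest=6 d=6 new=(8,18) → add node 9 parent=6 cost=18
10. q=(23,9) nearest=8 d=12 new=(14,9) → add node 10 parent=8 cost=12
11. q=(14,6) nearest=8 d=3 new=(14,6) → add node 11 parent=8 cost=12
12. q=(7,21) nearest=9 d=3 new=(7,21) → add node 12 parent=9 cost=21
13. q=(32,15) nearest=10 d=18 new=(17,12) → blocked by [13,19]×[11,17], reject
14. q=(27,2) nearest=10 d=13 new=(17,6) → blocked by [16,18]×[6,10], reject
15. q=(23,3) nearest=10 d=9 new=(17,6) → blocked by [16,18]×[6,10], reject
16. q=(24,26) nearest=5 d=16 new=(11,15) → add node 13 parent=5 cost=15
17. q=(4,11) nearest=4 d=2 new=(4,11) → add node 14 parent=4 cost=11
18. q=(30,12) nearest=10 d=16 new=(17,12) → blocked by [13,19]×[11,17], reject
19. q=(11,9) nearest=8 d=0 → coincident, reject
20. q=(5,17) nearest=6 d=2 new=(5,17) → add node 15 parent=6 cost=17
21. q=(5,14) nearest=6 d=1 new=(5,14) → add node 16 parent=6 cost=16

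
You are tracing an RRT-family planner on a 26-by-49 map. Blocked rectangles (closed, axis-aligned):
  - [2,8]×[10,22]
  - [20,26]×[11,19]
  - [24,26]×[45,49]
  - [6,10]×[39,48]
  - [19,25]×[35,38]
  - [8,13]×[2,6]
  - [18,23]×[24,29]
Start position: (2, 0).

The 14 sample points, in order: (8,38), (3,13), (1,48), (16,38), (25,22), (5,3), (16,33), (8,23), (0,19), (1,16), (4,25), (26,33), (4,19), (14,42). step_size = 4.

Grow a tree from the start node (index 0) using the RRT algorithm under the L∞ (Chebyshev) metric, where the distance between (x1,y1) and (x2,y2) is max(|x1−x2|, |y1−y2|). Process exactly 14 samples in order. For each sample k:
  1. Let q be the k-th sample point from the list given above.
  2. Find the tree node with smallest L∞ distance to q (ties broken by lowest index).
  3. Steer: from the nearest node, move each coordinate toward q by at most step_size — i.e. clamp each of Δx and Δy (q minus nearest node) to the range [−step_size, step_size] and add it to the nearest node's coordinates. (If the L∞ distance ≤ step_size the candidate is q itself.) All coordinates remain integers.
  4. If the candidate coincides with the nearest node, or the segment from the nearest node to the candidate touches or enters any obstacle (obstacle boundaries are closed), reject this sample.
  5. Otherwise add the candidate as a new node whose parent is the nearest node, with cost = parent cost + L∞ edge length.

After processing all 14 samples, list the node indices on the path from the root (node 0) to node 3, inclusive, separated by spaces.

1. q=(8,38) nearest=0 d=38 new=(6,4) → add node 1 parent=0 cost=4
2. q=(3,13) nearest=1 d=9 new=(3,8) → add node 2 parent=1 cost=8
3. q=(1,48) nearest=2 d=40 new=(1,12) → blocked by [2,8]×[10,22], reject
4. q=(16,38) nearest=2 d=30 new=(7,12) → blocked by [2,8]×[10,22], reject
5. q=(25,22) nearest=1 d=19 new=(10,8) → blocked by [8,13]×[2,6], reject
6. q=(5,3) nearest=1 d=1 new=(5,3) → add node 3 parent=1 cost=5
7. q=(16,33) nearest=2 d=25 new=(7,12) → blocked by [2,8]×[10,22], reject
8. q=(8,23) nearest=2 d=15 new=(7,12) → blocked by [2,8]×[10,22], reject
9. q=(0,19) nearest=2 d=11 new=(0,12) → add node 4 parent=2 cost=12
10. q=(1,16) nearest=4 d=4 new=(1,16) → add node 5 parent=4 cost=16
11. q=(4,25) nearest=5 d=9 new=(4,20) → blocked by [2,8]×[10,22], reject
12. q=(26,33) nearest=2 d=25 new=(7,12) → blocked by [2,8]×[10,22], reject
13. q=(4,19) nearest=5 d=3 new=(4,19) → blocked by [2,8]×[10,22], reject
14. q=(14,42) nearest=5 d=26 new=(5,20) → blocked by [2,8]×[10,22], reject

Path: 0 1 3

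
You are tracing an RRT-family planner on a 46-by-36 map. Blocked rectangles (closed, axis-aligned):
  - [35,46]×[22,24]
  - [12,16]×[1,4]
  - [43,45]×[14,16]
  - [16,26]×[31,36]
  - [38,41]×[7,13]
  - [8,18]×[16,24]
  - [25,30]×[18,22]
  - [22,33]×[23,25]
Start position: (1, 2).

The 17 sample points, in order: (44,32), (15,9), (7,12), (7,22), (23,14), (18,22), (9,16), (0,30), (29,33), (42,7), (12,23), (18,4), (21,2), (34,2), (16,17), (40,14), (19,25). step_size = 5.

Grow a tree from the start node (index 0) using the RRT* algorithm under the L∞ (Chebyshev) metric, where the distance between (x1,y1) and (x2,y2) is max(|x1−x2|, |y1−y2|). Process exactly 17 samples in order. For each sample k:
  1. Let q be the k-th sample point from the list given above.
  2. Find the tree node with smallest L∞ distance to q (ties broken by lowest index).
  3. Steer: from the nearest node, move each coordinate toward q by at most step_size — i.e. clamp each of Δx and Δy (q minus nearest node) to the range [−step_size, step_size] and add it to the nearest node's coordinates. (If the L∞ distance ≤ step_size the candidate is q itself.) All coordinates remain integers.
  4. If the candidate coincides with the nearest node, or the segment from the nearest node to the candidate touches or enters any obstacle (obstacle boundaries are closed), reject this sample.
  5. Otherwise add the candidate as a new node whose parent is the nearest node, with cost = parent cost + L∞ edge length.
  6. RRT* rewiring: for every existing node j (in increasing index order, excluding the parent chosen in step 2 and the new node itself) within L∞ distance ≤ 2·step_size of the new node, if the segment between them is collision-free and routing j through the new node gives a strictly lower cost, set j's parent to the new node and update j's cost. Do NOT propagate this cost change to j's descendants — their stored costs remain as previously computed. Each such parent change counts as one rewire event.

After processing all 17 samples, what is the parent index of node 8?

Parent of node 8: 7

1. q=(44,32) nearest=0 d=43 new=(6,7) → add node 1 parent=0 cost=5
2. q=(15,9) nearest=1 d=9 new=(11,9) → add node 2 parent=1 cost=10
3. q=(7,12) nearest=2 d=4 new=(7,12) → add node 3 parent=2 cost=14
4. q=(7,22) nearest=3 d=10 new=(7,17) → add node 4 parent=3 cost=19
5. q=(23,14) nearest=2 d=12 new=(16,14) → add node 5 parent=2 cost=15
6. q=(18,22) nearest=5 d=8 new=(18,19) → blocked by [8,18]×[16,24], reject
7. q=(9,16) nearest=4 d=2 new=(9,16) → blocked by [8,18]×[16,24], reject
8. q=(0,30) nearest=4 d=13 new=(2,22) → add node 6 parent=4 cost=24
9. q=(29,33) nearest=5 d=19 new=(21,19) → blocked by [8,18]×[16,24], reject
10. q=(42,7) nearest=5 d=26 new=(21,9) → add node 7 parent=5 cost=20
11. q=(12,23) nearest=4 d=6 new=(12,22) → blocked by [8,18]×[16,24], reject
12. q=(18,4) nearest=7 d=5 new=(18,4) → add node 8 parent=7 cost=25
13. q=(21,2) nearest=8 d=3 new=(21,2) → add node 9 parent=8 cost=28
14. q=(34,2) nearest=7 d=13 new=(26,4) → add node 10 parent=7 cost=25
15. q=(16,17) nearest=5 d=3 new=(16,17) → blocked by [8,18]×[16,24], reject
16. q=(40,14) nearest=10 d=14 new=(31,9) → add node 11 parent=10 cost=30
17. q=(19,25) nearest=5 d=11 new=(19,19) → blocked by [8,18]×[16,24], reject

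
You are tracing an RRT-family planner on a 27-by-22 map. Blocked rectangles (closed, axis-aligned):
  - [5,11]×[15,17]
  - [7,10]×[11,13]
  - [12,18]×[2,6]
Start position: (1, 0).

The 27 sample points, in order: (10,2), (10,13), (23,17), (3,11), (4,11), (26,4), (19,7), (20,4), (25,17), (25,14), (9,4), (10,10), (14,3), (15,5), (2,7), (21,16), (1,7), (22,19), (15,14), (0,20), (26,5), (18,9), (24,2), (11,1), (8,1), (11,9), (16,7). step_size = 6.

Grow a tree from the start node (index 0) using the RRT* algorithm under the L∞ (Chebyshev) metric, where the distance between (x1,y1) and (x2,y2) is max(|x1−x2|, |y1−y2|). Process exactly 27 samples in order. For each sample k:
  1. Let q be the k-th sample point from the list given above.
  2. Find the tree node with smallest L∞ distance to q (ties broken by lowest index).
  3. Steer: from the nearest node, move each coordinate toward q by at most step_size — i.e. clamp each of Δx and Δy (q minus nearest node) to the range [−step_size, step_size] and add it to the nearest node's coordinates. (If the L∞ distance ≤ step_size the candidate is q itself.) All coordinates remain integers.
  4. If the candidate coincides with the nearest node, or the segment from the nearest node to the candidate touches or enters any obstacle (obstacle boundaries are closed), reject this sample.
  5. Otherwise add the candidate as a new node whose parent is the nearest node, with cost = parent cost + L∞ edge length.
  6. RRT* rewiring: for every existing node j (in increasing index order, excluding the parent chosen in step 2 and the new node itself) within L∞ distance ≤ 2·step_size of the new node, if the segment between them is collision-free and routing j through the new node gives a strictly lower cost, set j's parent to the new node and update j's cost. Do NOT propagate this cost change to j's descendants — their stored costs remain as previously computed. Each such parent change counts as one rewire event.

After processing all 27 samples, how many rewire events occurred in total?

Rewire events: 11

1. q=(10,2) nearest=0 d=9 new=(7,2) → add node 1 parent=0 cost=6
2. q=(10,13) nearest=1 d=11 new=(10,8) → add node 2 parent=1 cost=12
3. q=(23,17) nearest=2 d=13 new=(16,14) → add node 3 parent=2 cost=18
4. q=(3,11) nearest=2 d=7 new=(4,11) → add node 4 parent=2 cost=18
5. q=(4,11) nearest=4 d=0 → coincident, reject
6. q=(26,4) nearest=3 d=10 new=(22,8) → add node 5 parent=3 cost=24
7. q=(19,7) nearest=5 d=3 new=(19,7) → add node 6 parent=5 cost=27
8. q=(20,4) nearest=6 d=3 new=(20,4) → add node 7 parent=6 cost=30
9. q=(25,17) nearest=3 d=9 new=(22,17) → add node 8 parent=3 cost=24
10. q=(25,14) nearest=8 d=3 new=(25,14) → add node 9 parent=8 cost=27
11. q=(9,4) nearest=1 d=2 new=(9,4) → add node 10 parent=1 cost=8; rewire 4→10 (15<18)
12. q=(10,10) nearest=2 d=2 new=(10,10) → add node 11 parent=2 cost=14; rewire 6→11 (23<27)
13. q=(14,3) nearest=2 d=5 new=(14,3) → blocked by [12,18]×[2,6], reject
14. q=(15,5) nearest=6 d=4 new=(15,5) → blocked by [12,18]×[2,6], reject
15. q=(2,7) nearest=4 d=4 new=(2,7) → add node 12 parent=4 cost=19
16. q=(21,16) nearest=8 d=1 new=(21,16) → add node 13 parent=8 cost=25
17. q=(1,7) nearest=12 d=1 new=(1,7) → add node 14 parent=12 cost=20
18. q=(22,19) nearest=8 d=2 new=(22,19) → add node 15 parent=8 cost=26
19. q=(15,14) nearest=3 d=1 new=(15,14) → add node 16 parent=3 cost=19; rewire 7→16 (29<30)
20. q=(0,20) nearest=4 d=9 new=(0,17) → add node 17 parent=4 cost=21
21. q=(26,5) nearest=5 d=4 new=(26,5) → add node 18 parent=5 cost=28
22. q=(18,9) nearest=6 d=2 new=(18,9) → add node 19 parent=6 cost=25
23. q=(24,2) nearest=18 d=3 new=(24,2) → add node 20 parent=18 cost=31
24. q=(11,1) nearest=10 d=3 new=(11,1) → add node 21 parent=10 cost=11
25. q=(8,1) nearest=1 d=1 new=(8,1) → add node 22 parent=1 cost=7; rewire 12→22 (13<19); rewire 14→22 (14<20); rewire 21→22 (10<11)
26. q=(11,9) nearest=2 d=1 new=(11,9) → add node 23 parent=2 cost=13; rewire 6→23 (21<23); rewire 13→23 (23<25); rewire 15→23 (24<26); rewire 16→23 (18<19); rewire 19→23 (20<25)
27. q=(16,7) nearest=19 d=2 new=(16,7) → add node 24 parent=19 cost=22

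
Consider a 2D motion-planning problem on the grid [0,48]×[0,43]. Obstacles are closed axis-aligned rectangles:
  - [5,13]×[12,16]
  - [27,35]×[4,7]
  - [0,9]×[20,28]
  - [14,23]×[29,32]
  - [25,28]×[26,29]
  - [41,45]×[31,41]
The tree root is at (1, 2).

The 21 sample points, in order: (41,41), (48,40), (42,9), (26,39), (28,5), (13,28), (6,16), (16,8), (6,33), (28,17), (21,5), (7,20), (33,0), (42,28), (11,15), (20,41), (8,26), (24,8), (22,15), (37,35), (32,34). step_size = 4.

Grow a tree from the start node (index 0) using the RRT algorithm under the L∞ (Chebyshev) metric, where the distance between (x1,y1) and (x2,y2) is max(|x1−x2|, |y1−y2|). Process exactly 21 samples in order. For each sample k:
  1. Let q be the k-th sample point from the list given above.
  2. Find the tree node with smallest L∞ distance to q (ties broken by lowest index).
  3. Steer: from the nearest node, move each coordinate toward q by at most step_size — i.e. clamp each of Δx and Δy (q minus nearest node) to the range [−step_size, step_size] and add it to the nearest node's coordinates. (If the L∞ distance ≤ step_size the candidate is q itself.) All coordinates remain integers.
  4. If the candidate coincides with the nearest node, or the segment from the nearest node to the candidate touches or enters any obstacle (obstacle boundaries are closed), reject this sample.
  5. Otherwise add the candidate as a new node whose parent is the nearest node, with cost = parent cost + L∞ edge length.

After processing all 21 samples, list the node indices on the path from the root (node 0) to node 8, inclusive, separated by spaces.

1. q=(41,41) nearest=0 d=40 new=(5,6) → add node 1 parent=0 cost=4
2. q=(48,40) nearest=1 d=43 new=(9,10) → add node 2 parent=1 cost=8
3. q=(42,9) nearest=2 d=33 new=(13,9) → add node 3 parent=2 cost=12
4. q=(26,39) nearest=2 d=29 new=(13,14) → blocked by [5,13]×[12,16], reject
5. q=(28,5) nearest=3 d=15 new=(17,5) → add node 4 parent=3 cost=16
6. q=(13,28) nearest=2 d=18 new=(13,14) → blocked by [5,13]×[12,16], reject
7. q=(6,16) nearest=2 d=6 new=(6,14) → blocked by [5,13]×[12,16], reject
8. q=(16,8) nearest=3 d=3 new=(16,8) → add node 5 parent=3 cost=15
9. q=(6,33) nearest=2 d=23 new=(6,14) → blocked by [5,13]×[12,16], reject
10. q=(28,17) nearest=4 d=12 new=(21,9) → add node 6 parent=4 cost=20
11. q=(21,5) nearest=4 d=4 new=(21,5) → add node 7 parent=4 cost=20
12. q=(7,20) nearest=2 d=10 new=(7,14) → blocked by [5,13]×[12,16], reject
13. q=(33,0) nearest=6 d=12 new=(25,5) → add node 8 parent=6 cost=24
14. q=(42,28) nearest=6 d=21 new=(25,13) → add node 9 parent=6 cost=24
15. q=(11,15) nearest=2 d=5 new=(11,14) → blocked by [5,13]×[12,16], reject
16. q=(20,41) nearest=9 d=28 new=(21,17) → add node 10 parent=9 cost=28
17. q=(8,26) nearest=10 d=13 new=(17,21) → add node 11 parent=10 cost=32
18. q=(24,8) nearest=6 d=3 new=(24,8) → add node 12 parent=6 cost=23
19. q=(22,15) nearest=10 d=2 new=(22,15) → add node 13 parent=10 cost=30
20. q=(37,35) nearest=10 d=18 new=(25,21) → add node 14 parent=10 cost=32
21. q=(32,34) nearest=14 d=13 new=(29,25) → add node 15 parent=14 cost=36

Path: 0 1 2 3 4 6 8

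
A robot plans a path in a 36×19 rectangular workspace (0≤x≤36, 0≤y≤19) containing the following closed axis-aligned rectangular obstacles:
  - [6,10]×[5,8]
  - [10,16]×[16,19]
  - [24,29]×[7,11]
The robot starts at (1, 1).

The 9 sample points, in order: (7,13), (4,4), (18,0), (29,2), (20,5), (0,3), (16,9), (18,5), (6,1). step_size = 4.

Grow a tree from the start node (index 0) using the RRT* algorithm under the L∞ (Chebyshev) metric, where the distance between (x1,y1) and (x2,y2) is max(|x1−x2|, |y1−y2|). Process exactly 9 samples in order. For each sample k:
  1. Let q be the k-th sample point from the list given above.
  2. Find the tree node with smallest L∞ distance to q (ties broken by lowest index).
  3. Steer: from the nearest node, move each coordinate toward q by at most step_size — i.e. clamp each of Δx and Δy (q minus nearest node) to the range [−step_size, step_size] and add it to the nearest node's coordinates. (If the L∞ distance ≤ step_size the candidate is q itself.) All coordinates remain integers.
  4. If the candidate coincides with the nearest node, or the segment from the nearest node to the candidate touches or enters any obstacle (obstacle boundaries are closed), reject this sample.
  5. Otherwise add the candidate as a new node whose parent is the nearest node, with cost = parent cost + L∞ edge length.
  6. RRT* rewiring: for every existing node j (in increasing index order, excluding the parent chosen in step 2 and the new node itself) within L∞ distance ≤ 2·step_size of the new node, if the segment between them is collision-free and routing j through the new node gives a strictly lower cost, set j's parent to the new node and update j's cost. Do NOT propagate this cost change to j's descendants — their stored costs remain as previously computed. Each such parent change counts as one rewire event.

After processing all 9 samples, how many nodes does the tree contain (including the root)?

Node count: 10

1. q=(7,13) nearest=0 d=12 new=(5,5) → add node 1 parent=0 cost=4
2. q=(4,4) nearest=1 d=1 new=(4,4) → add node 2 parent=1 cost=5
3. q=(18,0) nearest=1 d=13 new=(9,1) → add node 3 parent=1 cost=8
4. q=(29,2) nearest=3 d=20 new=(13,2) → add node 4 parent=3 cost=12
5. q=(20,5) nearest=4 d=7 new=(17,5) → add node 5 parent=4 cost=16
6. q=(0,3) nearest=0 d=2 new=(0,3) → add node 6 parent=0 cost=2
7. q=(16,9) nearest=5 d=4 new=(16,9) → add node 7 parent=5 cost=20
8. q=(18,5) nearest=5 d=1 new=(18,5) → add node 8 parent=5 cost=17
9. q=(6,1) nearest=2 d=3 new=(6,1) → add node 9 parent=2 cost=8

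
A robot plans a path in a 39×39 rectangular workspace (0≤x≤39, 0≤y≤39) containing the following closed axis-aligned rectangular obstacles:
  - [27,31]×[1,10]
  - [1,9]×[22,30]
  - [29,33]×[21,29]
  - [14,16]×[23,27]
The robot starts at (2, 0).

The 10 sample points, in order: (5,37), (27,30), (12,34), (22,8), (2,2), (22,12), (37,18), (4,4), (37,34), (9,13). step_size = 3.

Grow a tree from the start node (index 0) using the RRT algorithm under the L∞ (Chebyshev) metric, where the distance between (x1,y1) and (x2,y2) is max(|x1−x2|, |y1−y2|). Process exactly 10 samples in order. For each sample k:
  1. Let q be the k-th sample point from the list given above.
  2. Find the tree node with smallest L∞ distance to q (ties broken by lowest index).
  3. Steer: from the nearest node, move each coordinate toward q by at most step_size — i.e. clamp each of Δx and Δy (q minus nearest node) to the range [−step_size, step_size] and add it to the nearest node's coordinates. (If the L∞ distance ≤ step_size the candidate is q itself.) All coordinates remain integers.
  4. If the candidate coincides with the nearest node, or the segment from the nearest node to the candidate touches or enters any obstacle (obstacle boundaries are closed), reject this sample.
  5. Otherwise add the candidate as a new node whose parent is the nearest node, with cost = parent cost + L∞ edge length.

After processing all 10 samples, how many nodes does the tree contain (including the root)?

1. q=(5,37) nearest=0 d=37 new=(5,3) → add node 1 parent=0 cost=3
2. q=(27,30) nearest=1 d=27 new=(8,6) → add node 2 parent=1 cost=6
3. q=(12,34) nearest=2 d=28 new=(11,9) → add node 3 parent=2 cost=9
4. q=(22,8) nearest=3 d=11 new=(14,8) → add node 4 parent=3 cost=12
5. q=(2,2) nearest=0 d=2 new=(2,2) → add node 5 parent=0 cost=2
6. q=(22,12) nearest=4 d=8 new=(17,11) → add node 6 parent=4 cost=15
7. q=(37,18) nearest=6 d=20 new=(20,14) → add node 7 parent=6 cost=18
8. q=(4,4) nearest=1 d=1 new=(4,4) → add node 8 parent=1 cost=4
9. q=(37,34) nearest=7 d=20 new=(23,17) → add node 9 parent=7 cost=21
10. q=(9,13) nearest=3 d=4 new=(9,12) → add node 10 parent=3 cost=12

Node count: 11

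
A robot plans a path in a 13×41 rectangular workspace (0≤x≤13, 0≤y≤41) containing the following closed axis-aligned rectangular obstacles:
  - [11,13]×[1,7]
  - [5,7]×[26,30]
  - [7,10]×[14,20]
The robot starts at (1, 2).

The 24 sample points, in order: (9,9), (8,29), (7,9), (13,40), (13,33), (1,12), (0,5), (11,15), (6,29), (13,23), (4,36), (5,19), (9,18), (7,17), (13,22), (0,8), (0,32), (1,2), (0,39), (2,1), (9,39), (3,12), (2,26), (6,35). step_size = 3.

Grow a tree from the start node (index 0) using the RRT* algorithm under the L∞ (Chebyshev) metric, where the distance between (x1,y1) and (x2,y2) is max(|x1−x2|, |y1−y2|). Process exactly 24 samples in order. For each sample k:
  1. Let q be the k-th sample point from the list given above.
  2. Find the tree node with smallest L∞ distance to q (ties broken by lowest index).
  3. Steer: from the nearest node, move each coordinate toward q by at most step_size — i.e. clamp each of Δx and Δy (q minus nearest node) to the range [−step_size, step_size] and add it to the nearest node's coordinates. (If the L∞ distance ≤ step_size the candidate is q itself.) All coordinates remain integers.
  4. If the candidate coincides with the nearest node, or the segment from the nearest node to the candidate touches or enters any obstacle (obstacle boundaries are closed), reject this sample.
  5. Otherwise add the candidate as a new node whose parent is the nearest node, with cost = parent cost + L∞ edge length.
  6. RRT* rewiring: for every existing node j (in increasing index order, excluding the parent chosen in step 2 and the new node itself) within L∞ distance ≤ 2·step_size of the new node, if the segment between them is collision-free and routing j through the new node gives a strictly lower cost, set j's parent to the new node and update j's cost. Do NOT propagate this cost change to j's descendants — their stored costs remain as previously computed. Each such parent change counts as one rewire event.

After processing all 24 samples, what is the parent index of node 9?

1. q=(9,9) nearest=0 d=8 new=(4,5) → add node 1 parent=0 cost=3
2. q=(8,29) nearest=1 d=24 new=(7,8) → add node 2 parent=1 cost=6
3. q=(7,9) nearest=2 d=1 new=(7,9) → add node 3 parent=2 cost=7
4. q=(13,40) nearest=3 d=31 new=(10,12) → add node 4 parent=3 cost=10
5. q=(13,33) nearest=4 d=21 new=(13,15) → add node 5 parent=4 cost=13
6. q=(1,12) nearest=2 d=6 new=(4,11) → add node 6 parent=2 cost=9
7. q=(0,5) nearest=0 d=3 new=(0,5) → add node 7 parent=0 cost=3
8. q=(11,15) nearest=5 d=2 new=(11,15) → add node 8 parent=5 cost=15
9. q=(6,29) nearest=5 d=14 new=(10,18) → blocked by [7,10]×[14,20], reject
10. q=(13,23) nearest=5 d=8 new=(13,18) → add node 9 parent=5 cost=16
11. q=(4,36) nearest=9 d=18 new=(10,21) → add node 10 parent=9 cost=19
12. q=(5,19) nearest=10 d=5 new=(7,19) → blocked by [7,10]×[14,20], reject
13. q=(9,18) nearest=8 d=3 new=(9,18) → blocked by [7,10]×[14,20], reject
14. q=(7,17) nearest=8 d=4 new=(8,17) → blocked by [7,10]×[14,20], reject
15. q=(13,22) nearest=10 d=3 new=(13,22) → add node 11 parent=10 cost=22
16. q=(0,8) nearest=7 d=3 new=(0,8) → add node 12 parent=7 cost=6
17. q=(0,32) nearest=10 d=11 new=(7,24) → add node 13 parent=10 cost=22
18. q=(1,2) nearest=0 d=0 → coincident, reject
19. q=(0,39) nearest=13 d=15 new=(4,27) → blocked by [5,7]×[26,30], reject
20. q=(2,1) nearest=0 d=1 new=(2,1) → add node 14 parent=0 cost=1
21. q=(9,39) nearest=13 d=15 new=(9,27) → add node 15 parent=13 cost=25
22. q=(3,12) nearest=6 d=1 new=(3,12) → add node 16 parent=6 cost=10
23. q=(2,26) nearest=13 d=5 new=(4,26) → add node 17 parent=13 cost=25
24. q=(6,35) nearest=15 d=8 new=(6,30) → blocked by [5,7]×[26,30], reject

Parent of node 9: 5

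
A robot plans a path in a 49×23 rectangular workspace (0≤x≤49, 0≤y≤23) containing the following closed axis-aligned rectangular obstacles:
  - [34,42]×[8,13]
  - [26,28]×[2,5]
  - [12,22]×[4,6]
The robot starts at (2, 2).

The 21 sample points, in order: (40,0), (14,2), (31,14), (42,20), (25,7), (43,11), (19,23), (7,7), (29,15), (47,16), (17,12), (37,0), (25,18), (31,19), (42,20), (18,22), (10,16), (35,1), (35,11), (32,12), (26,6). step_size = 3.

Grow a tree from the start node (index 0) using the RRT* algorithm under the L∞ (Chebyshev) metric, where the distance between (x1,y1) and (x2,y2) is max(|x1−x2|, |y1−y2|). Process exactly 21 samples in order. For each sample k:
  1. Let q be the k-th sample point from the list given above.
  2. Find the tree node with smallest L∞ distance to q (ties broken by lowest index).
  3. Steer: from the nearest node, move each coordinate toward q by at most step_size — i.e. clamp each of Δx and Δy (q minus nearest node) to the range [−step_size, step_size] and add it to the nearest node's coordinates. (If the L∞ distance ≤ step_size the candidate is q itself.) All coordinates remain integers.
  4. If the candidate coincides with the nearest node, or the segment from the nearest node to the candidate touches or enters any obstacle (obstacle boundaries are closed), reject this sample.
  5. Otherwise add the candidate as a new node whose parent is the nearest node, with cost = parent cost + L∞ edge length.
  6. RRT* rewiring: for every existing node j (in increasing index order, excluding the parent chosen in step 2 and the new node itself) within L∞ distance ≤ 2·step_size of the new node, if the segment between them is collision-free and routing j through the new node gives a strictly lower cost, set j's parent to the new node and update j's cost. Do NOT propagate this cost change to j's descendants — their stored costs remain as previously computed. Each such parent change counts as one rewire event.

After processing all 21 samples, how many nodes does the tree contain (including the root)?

Node count: 7

1. q=(40,0) nearest=0 d=38 new=(5,0) → add node 1 parent=0 cost=3
2. q=(14,2) nearest=1 d=9 new=(8,2) → add node 2 parent=1 cost=6
3. q=(31,14) nearest=2 d=23 new=(11,5) → add node 3 parent=2 cost=9
4. q=(42,20) nearest=3 d=31 new=(14,8) → blocked by [12,22]×[4,6], reject
5. q=(25,7) nearest=3 d=14 new=(14,7) → blocked by [12,22]×[4,6], reject
6. q=(43,11) nearest=3 d=32 new=(14,8) → blocked by [12,22]×[4,6], reject
7. q=(19,23) nearest=3 d=18 new=(14,8) → blocked by [12,22]×[4,6], reject
8. q=(7,7) nearest=3 d=4 new=(8,7) → add node 4 parent=3 cost=12
9. q=(29,15) nearest=3 d=18 new=(14,8) → blocked by [12,22]×[4,6], reject
10. q=(47,16) nearest=3 d=36 new=(14,8) → blocked by [12,22]×[4,6], reject
11. q=(17,12) nearest=3 d=7 new=(14,8) → blocked by [12,22]×[4,6], reject
12. q=(37,0) nearest=3 d=26 new=(14,2) → blocked by [12,22]×[4,6], reject
13. q=(25,18) nearest=3 d=14 new=(14,8) → blocked by [12,22]×[4,6], reject
14. q=(31,19) nearest=3 d=20 new=(14,8) → blocked by [12,22]×[4,6], reject
15. q=(42,20) nearest=3 d=31 new=(14,8) → blocked by [12,22]×[4,6], reject
16. q=(18,22) nearest=4 d=15 new=(11,10) → add node 5 parent=4 cost=15
17. q=(10,16) nearest=5 d=6 new=(10,13) → add node 6 parent=5 cost=18
18. q=(35,1) nearest=3 d=24 new=(14,2) → blocked by [12,22]×[4,6], reject
19. q=(35,11) nearest=3 d=24 new=(14,8) → blocked by [12,22]×[4,6], reject
20. q=(32,12) nearest=3 d=21 new=(14,8) → blocked by [12,22]×[4,6], reject
21. q=(26,6) nearest=3 d=15 new=(14,6) → blocked by [12,22]×[4,6], reject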